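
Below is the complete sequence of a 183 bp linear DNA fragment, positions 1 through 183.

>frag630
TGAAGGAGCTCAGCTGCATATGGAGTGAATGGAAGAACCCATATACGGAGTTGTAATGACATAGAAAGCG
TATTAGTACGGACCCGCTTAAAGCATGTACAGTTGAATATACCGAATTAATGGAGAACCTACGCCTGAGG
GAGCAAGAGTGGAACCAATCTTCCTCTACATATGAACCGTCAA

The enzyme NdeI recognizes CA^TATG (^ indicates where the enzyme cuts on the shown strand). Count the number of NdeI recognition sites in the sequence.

CATATG occurs starting at positions 17, 169.
NdeI cuts at 2 sites.

2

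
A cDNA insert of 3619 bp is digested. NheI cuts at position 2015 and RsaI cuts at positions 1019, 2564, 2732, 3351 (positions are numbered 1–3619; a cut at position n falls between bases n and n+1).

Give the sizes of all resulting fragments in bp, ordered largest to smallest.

1019, 996, 619, 549, 268, 168 bp

Combined cut positions (sorted): 1019, 2015, 2564, 2732, 3351.
Linear molecule, 5 cuts → 6 fragments:
  1019 − 0 = 1019 bp
  2015 − 1019 = 996 bp
  2564 − 2015 = 549 bp
  2732 − 2564 = 168 bp
  3351 − 2732 = 619 bp
  3619 − 3351 = 268 bp
Sorted largest to smallest: 1019, 996, 619, 549, 268, 168 bp.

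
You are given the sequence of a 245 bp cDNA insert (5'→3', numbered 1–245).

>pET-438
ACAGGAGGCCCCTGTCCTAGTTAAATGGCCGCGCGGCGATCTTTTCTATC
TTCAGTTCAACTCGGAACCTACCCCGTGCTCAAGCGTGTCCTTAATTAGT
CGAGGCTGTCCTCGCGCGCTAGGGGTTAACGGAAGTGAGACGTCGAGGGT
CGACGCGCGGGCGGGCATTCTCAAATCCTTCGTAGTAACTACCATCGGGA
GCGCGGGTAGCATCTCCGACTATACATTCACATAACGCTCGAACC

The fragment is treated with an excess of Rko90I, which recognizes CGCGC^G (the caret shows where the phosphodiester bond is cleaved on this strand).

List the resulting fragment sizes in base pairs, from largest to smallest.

Rko90I sites (CGCGCG) start at positions 30, 113, 154.
Rko90I cuts after base 5 of each site (before the last base), so after positions 34, 117, 158.
Linear molecule, 3 cuts → 4 fragments:
  1–34 → 34 bp
  35–117 → 83 bp
  118–158 → 41 bp
  159–245 → 87 bp
Sorted largest to smallest: 87, 83, 41, 34 bp.

87, 83, 41, 34 bp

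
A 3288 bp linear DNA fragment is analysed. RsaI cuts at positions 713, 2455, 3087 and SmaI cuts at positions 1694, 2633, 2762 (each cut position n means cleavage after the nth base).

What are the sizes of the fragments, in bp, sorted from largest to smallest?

Combined cut positions (sorted): 713, 1694, 2455, 2633, 2762, 3087.
Linear molecule, 6 cuts → 7 fragments:
  713 − 0 = 713 bp
  1694 − 713 = 981 bp
  2455 − 1694 = 761 bp
  2633 − 2455 = 178 bp
  2762 − 2633 = 129 bp
  3087 − 2762 = 325 bp
  3288 − 3087 = 201 bp
Sorted largest to smallest: 981, 761, 713, 325, 201, 178, 129 bp.

981, 761, 713, 325, 201, 178, 129 bp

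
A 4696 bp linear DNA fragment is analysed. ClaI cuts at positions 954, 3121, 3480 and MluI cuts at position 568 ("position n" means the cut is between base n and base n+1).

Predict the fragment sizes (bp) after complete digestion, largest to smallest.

Combined cut positions (sorted): 568, 954, 3121, 3480.
Linear molecule, 4 cuts → 5 fragments:
  568 − 0 = 568 bp
  954 − 568 = 386 bp
  3121 − 954 = 2167 bp
  3480 − 3121 = 359 bp
  4696 − 3480 = 1216 bp
Sorted largest to smallest: 2167, 1216, 568, 386, 359 bp.

2167, 1216, 568, 386, 359 bp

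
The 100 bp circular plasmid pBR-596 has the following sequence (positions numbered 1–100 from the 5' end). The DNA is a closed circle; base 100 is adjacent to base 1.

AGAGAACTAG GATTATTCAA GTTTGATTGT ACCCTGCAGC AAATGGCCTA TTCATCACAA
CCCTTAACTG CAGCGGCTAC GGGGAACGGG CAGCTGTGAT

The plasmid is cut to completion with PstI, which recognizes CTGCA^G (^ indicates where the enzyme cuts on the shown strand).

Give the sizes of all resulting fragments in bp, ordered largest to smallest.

PstI sites (CTGCAG) start at positions 34, 68.
PstI cuts after base 5 of each site (before the last base), so after positions 38, 72.
Circular molecule, 2 cuts → 2 fragments:
  39–72 → 34 bp
  73–100 then 1–38 → 28 + 38 = 66 bp
Sorted largest to smallest: 66, 34 bp.

66, 34 bp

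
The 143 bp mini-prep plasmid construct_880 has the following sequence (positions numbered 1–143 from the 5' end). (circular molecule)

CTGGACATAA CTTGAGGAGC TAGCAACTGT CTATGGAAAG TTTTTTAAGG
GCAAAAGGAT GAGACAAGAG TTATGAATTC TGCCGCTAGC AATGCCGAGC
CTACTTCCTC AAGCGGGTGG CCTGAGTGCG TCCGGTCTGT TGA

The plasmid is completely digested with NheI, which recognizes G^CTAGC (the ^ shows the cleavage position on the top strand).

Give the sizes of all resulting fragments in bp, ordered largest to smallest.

NheI sites (GCTAGC) start at positions 19, 85.
NheI cuts after the first base of each site, so after positions 19, 85.
Circular molecule, 2 cuts → 2 fragments:
  20–85 → 66 bp
  86–143 then 1–19 → 58 + 19 = 77 bp
Sorted largest to smallest: 77, 66 bp.

77, 66 bp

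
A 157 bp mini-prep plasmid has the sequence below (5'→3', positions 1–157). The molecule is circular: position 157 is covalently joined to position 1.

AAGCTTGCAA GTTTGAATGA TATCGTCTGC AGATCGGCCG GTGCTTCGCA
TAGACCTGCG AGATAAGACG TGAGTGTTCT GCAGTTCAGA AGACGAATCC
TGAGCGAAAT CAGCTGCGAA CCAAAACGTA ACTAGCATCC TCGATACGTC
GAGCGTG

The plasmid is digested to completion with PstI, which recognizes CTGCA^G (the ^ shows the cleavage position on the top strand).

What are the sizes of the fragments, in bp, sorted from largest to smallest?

PstI sites (CTGCAG) start at positions 27, 79.
PstI cuts after base 5 of each site (before the last base), so after positions 31, 83.
Circular molecule, 2 cuts → 2 fragments:
  32–83 → 52 bp
  84–157 then 1–31 → 74 + 31 = 105 bp
Sorted largest to smallest: 105, 52 bp.

105, 52 bp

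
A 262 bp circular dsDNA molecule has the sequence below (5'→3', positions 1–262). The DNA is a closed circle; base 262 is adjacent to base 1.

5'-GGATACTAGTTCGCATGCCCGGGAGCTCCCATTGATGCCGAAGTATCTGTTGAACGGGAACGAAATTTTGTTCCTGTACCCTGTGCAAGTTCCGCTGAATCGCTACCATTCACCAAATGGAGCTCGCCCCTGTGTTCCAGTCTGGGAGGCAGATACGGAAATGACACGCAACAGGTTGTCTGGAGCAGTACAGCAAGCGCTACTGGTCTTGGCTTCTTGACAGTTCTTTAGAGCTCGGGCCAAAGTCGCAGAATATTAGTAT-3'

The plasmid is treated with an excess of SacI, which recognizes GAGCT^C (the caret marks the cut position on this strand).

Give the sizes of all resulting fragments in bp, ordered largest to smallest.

SacI sites (GAGCTC) start at positions 23, 120, 231.
SacI cuts after base 5 of each site (before the last base), so after positions 27, 124, 235.
Circular molecule, 3 cuts → 3 fragments:
  28–124 → 97 bp
  125–235 → 111 bp
  236–262 then 1–27 → 27 + 27 = 54 bp
Sorted largest to smallest: 111, 97, 54 bp.

111, 97, 54 bp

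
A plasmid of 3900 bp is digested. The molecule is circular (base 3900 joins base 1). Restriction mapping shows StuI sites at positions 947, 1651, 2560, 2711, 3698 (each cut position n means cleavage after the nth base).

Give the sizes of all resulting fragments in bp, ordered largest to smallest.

1149, 987, 909, 704, 151 bp

Circular molecule, 5 cuts → 5 fragments:
  1651 − 947 = 704 bp
  2560 − 1651 = 909 bp
  2711 − 2560 = 151 bp
  3698 − 2711 = 987 bp
  wrap: 3900 − 3698 + 947 = 1149 bp
Sorted largest to smallest: 1149, 987, 909, 704, 151 bp.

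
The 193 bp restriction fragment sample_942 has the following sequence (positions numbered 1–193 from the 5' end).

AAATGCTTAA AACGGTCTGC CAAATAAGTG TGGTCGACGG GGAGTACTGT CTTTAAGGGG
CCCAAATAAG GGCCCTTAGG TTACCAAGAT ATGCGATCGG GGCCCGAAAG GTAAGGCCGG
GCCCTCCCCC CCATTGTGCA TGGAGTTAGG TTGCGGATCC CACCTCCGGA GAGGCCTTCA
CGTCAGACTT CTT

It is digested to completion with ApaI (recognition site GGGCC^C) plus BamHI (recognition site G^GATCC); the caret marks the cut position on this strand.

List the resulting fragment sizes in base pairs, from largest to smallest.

62, 38, 32, 30, 19, 12 bp

ApaI sites (GGGCCC) start at positions 58, 70, 100, 119.
ApaI cuts after base 5 of each site (before the last base), so after positions 62, 74, 104, 123.
The BamHI site (GGATCC) starts at position 155.
BamHI cuts after the first base of each site, so after position 155.
Combined cut positions: 62, 74, 104, 123, 155.
Linear molecule, 5 cuts → 6 fragments:
  1–62 → 62 bp
  63–74 → 12 bp
  75–104 → 30 bp
  105–123 → 19 bp
  124–155 → 32 bp
  156–193 → 38 bp
Sorted largest to smallest: 62, 38, 32, 30, 19, 12 bp.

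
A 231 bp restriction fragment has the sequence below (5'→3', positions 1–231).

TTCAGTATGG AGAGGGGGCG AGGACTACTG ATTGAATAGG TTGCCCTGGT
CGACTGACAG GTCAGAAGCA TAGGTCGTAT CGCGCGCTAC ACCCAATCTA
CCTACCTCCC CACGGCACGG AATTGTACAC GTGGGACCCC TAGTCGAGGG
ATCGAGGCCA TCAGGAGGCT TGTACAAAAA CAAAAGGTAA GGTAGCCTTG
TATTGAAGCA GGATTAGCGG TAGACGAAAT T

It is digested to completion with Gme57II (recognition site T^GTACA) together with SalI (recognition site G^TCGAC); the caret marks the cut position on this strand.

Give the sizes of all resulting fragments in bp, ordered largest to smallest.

Gme57II sites (TGTACA) start at positions 124, 171.
Gme57II cuts after the first base of each site, so after positions 124, 171.
The SalI site (GTCGAC) starts at position 49.
SalI cuts after the first base of each site, so after position 49.
Combined cut positions: 49, 124, 171.
Linear molecule, 3 cuts → 4 fragments:
  1–49 → 49 bp
  50–124 → 75 bp
  125–171 → 47 bp
  172–231 → 60 bp
Sorted largest to smallest: 75, 60, 49, 47 bp.

75, 60, 49, 47 bp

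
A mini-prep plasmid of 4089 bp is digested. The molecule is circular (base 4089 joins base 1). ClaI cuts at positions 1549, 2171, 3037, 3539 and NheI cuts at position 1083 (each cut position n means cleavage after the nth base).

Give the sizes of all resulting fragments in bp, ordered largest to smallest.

Combined cut positions (sorted): 1083, 1549, 2171, 3037, 3539.
Circular molecule, 5 cuts → 5 fragments:
  1549 − 1083 = 466 bp
  2171 − 1549 = 622 bp
  3037 − 2171 = 866 bp
  3539 − 3037 = 502 bp
  wrap: 4089 − 3539 + 1083 = 1633 bp
Sorted largest to smallest: 1633, 866, 622, 502, 466 bp.

1633, 866, 622, 502, 466 bp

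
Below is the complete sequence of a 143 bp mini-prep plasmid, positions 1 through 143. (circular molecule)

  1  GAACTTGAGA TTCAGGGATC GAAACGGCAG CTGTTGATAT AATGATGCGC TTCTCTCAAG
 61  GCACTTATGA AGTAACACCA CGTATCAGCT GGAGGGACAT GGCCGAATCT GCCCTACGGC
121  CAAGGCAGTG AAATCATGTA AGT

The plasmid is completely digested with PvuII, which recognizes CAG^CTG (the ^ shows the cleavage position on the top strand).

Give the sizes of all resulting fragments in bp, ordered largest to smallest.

PvuII sites (CAGCTG) start at positions 28, 86.
PvuII cuts after base 3 of each site, so after positions 30, 88.
Circular molecule, 2 cuts → 2 fragments:
  31–88 → 58 bp
  89–143 then 1–30 → 55 + 30 = 85 bp
Sorted largest to smallest: 85, 58 bp.

85, 58 bp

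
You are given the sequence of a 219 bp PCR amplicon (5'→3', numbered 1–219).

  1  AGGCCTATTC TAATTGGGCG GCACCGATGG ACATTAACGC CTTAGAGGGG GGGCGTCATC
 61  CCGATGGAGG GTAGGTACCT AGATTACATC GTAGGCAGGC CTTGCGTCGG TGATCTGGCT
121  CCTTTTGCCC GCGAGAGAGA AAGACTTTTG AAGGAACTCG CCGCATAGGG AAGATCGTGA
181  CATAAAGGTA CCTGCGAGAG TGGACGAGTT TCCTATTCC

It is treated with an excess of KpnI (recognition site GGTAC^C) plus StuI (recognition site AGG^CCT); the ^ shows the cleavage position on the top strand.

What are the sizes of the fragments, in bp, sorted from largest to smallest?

92, 75, 28, 21, 3 bp

KpnI sites (GGTACC) start at positions 74, 187.
KpnI cuts after base 5 of each site (before the last base), so after positions 78, 191.
StuI sites (AGGCCT) start at positions 1, 97.
StuI cuts after base 3 of each site, so after positions 3, 99.
Combined cut positions: 3, 78, 99, 191.
Linear molecule, 4 cuts → 5 fragments:
  1–3 → 3 bp
  4–78 → 75 bp
  79–99 → 21 bp
  100–191 → 92 bp
  192–219 → 28 bp
Sorted largest to smallest: 92, 75, 28, 21, 3 bp.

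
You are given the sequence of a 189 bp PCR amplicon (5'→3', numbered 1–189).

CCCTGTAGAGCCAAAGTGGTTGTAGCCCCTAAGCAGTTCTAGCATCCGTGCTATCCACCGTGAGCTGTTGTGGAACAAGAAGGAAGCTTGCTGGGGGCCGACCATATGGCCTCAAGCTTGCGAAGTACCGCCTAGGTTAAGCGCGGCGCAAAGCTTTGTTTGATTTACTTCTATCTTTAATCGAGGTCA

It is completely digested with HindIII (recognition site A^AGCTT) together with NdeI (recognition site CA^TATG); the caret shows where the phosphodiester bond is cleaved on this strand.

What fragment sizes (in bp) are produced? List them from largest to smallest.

84, 38, 37, 20, 10 bp

HindIII sites (AAGCTT) start at positions 84, 114, 151.
HindIII cuts after the first base of each site, so after positions 84, 114, 151.
The NdeI site (CATATG) starts at position 103.
NdeI cuts after base 2 of each site, so after position 104.
Combined cut positions: 84, 104, 114, 151.
Linear molecule, 4 cuts → 5 fragments:
  1–84 → 84 bp
  85–104 → 20 bp
  105–114 → 10 bp
  115–151 → 37 bp
  152–189 → 38 bp
Sorted largest to smallest: 84, 38, 37, 20, 10 bp.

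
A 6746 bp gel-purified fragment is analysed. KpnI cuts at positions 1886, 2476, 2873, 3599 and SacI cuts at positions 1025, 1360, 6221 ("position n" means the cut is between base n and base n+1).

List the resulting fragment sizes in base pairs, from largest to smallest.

Combined cut positions (sorted): 1025, 1360, 1886, 2476, 2873, 3599, 6221.
Linear molecule, 7 cuts → 8 fragments:
  1025 − 0 = 1025 bp
  1360 − 1025 = 335 bp
  1886 − 1360 = 526 bp
  2476 − 1886 = 590 bp
  2873 − 2476 = 397 bp
  3599 − 2873 = 726 bp
  6221 − 3599 = 2622 bp
  6746 − 6221 = 525 bp
Sorted largest to smallest: 2622, 1025, 726, 590, 526, 525, 397, 335 bp.

2622, 1025, 726, 590, 526, 525, 397, 335 bp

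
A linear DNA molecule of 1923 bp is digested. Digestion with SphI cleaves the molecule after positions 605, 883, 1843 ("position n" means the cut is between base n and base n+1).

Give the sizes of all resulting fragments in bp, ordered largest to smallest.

Linear molecule, 3 cuts → 4 fragments:
  605 − 0 = 605 bp
  883 − 605 = 278 bp
  1843 − 883 = 960 bp
  1923 − 1843 = 80 bp
Sorted largest to smallest: 960, 605, 278, 80 bp.

960, 605, 278, 80 bp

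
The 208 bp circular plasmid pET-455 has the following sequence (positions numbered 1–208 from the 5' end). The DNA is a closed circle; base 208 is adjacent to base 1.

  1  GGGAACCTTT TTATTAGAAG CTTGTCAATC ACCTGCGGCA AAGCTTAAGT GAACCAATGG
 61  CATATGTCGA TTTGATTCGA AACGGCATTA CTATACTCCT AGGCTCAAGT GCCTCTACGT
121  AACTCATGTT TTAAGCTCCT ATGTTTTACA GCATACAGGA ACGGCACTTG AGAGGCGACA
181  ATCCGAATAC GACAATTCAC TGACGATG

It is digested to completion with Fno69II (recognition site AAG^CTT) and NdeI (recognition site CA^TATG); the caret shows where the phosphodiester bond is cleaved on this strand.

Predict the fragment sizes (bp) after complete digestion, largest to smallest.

Fno69II sites (AAGCTT) start at positions 18, 41.
Fno69II cuts after base 3 of each site, so after positions 20, 43.
The NdeI site (CATATG) starts at position 61.
NdeI cuts after base 2 of each site, so after position 62.
Combined cut positions: 20, 43, 62.
Circular molecule, 3 cuts → 3 fragments:
  21–43 → 23 bp
  44–62 → 19 bp
  63–208 then 1–20 → 146 + 20 = 166 bp
Sorted largest to smallest: 166, 23, 19 bp.

166, 23, 19 bp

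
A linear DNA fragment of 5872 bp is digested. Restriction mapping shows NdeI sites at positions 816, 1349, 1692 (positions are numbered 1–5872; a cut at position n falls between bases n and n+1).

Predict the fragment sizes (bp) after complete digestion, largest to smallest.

Linear molecule, 3 cuts → 4 fragments:
  816 − 0 = 816 bp
  1349 − 816 = 533 bp
  1692 − 1349 = 343 bp
  5872 − 1692 = 4180 bp
Sorted largest to smallest: 4180, 816, 533, 343 bp.

4180, 816, 533, 343 bp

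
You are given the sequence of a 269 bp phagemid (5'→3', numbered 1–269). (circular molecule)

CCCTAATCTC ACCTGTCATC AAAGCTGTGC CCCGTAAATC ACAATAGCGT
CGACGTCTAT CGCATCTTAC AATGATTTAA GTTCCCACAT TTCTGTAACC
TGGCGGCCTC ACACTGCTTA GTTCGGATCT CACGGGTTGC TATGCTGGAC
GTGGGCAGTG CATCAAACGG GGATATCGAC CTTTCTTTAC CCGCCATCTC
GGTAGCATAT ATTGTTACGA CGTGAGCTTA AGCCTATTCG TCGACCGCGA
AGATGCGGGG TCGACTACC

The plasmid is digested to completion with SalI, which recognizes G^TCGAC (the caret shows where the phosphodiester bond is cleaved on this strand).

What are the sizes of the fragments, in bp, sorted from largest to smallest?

SalI sites (GTCGAC) start at positions 49, 240, 260.
SalI cuts after the first base of each site, so after positions 49, 240, 260.
Circular molecule, 3 cuts → 3 fragments:
  50–240 → 191 bp
  241–260 → 20 bp
  261–269 then 1–49 → 9 + 49 = 58 bp
Sorted largest to smallest: 191, 58, 20 bp.

191, 58, 20 bp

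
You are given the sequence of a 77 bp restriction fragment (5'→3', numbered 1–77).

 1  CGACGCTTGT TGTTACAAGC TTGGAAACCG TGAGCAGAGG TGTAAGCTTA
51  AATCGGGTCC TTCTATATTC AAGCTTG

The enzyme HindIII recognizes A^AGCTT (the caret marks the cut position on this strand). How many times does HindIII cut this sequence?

3

AAGCTT occurs starting at positions 17, 44, 71.
HindIII cuts at 3 sites.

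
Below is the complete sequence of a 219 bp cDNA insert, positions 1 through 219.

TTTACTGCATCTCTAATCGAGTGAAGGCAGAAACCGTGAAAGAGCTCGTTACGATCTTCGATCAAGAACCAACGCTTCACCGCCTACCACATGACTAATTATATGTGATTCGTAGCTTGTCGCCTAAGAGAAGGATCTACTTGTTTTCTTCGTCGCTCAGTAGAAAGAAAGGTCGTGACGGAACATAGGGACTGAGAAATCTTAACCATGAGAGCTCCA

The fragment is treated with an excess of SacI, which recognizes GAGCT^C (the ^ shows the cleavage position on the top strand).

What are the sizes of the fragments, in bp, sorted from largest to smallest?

170, 46, 3 bp

SacI sites (GAGCTC) start at positions 42, 212.
SacI cuts after base 5 of each site (before the last base), so after positions 46, 216.
Linear molecule, 2 cuts → 3 fragments:
  1–46 → 46 bp
  47–216 → 170 bp
  217–219 → 3 bp
Sorted largest to smallest: 170, 46, 3 bp.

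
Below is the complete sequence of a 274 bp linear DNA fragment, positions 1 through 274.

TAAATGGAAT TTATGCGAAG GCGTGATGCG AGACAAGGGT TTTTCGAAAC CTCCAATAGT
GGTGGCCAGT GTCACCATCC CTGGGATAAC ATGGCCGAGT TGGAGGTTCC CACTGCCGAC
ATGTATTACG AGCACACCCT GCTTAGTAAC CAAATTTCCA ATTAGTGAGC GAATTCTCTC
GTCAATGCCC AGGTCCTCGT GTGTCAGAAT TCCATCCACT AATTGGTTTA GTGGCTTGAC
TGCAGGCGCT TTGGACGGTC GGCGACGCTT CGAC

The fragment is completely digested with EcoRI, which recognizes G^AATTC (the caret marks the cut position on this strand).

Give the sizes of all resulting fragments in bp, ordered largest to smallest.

171, 67, 36 bp

EcoRI sites (GAATTC) start at positions 171, 207.
EcoRI cuts after the first base of each site, so after positions 171, 207.
Linear molecule, 2 cuts → 3 fragments:
  1–171 → 171 bp
  172–207 → 36 bp
  208–274 → 67 bp
Sorted largest to smallest: 171, 67, 36 bp.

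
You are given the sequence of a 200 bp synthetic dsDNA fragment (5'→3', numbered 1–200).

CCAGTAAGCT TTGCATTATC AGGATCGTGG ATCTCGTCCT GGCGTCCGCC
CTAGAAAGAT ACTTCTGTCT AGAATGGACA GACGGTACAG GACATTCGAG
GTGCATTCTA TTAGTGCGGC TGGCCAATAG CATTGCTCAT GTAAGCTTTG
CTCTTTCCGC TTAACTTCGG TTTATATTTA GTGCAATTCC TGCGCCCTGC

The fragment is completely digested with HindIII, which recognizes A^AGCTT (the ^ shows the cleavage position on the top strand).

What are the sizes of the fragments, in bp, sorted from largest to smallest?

HindIII sites (AAGCTT) start at positions 6, 143.
HindIII cuts after the first base of each site, so after positions 6, 143.
Linear molecule, 2 cuts → 3 fragments:
  1–6 → 6 bp
  7–143 → 137 bp
  144–200 → 57 bp
Sorted largest to smallest: 137, 57, 6 bp.

137, 57, 6 bp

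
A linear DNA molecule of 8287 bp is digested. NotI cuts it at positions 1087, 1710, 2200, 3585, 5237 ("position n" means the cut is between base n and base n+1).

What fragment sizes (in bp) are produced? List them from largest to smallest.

Linear molecule, 5 cuts → 6 fragments:
  1087 − 0 = 1087 bp
  1710 − 1087 = 623 bp
  2200 − 1710 = 490 bp
  3585 − 2200 = 1385 bp
  5237 − 3585 = 1652 bp
  8287 − 5237 = 3050 bp
Sorted largest to smallest: 3050, 1652, 1385, 1087, 623, 490 bp.

3050, 1652, 1385, 1087, 623, 490 bp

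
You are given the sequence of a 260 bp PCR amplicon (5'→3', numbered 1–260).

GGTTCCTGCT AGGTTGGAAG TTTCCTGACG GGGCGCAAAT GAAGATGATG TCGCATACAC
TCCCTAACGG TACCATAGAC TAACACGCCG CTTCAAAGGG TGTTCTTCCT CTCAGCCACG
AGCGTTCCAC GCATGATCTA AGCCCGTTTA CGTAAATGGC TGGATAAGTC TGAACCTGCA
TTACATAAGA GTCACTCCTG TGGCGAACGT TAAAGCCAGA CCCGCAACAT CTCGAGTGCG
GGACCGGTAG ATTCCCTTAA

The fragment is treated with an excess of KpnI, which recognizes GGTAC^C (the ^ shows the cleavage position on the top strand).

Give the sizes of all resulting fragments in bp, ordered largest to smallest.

The KpnI site (GGTACC) starts at position 69.
KpnI cuts after base 5 of each site (before the last base), so after position 73.
Linear molecule, 1 cut → 2 fragments:
  1–73 → 73 bp
  74–260 → 187 bp
Sorted largest to smallest: 187, 73 bp.

187, 73 bp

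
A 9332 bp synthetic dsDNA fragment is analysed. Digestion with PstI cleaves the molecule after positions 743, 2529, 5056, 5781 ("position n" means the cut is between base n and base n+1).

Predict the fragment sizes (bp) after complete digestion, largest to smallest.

3551, 2527, 1786, 743, 725 bp

Linear molecule, 4 cuts → 5 fragments:
  743 − 0 = 743 bp
  2529 − 743 = 1786 bp
  5056 − 2529 = 2527 bp
  5781 − 5056 = 725 bp
  9332 − 5781 = 3551 bp
Sorted largest to smallest: 3551, 2527, 1786, 743, 725 bp.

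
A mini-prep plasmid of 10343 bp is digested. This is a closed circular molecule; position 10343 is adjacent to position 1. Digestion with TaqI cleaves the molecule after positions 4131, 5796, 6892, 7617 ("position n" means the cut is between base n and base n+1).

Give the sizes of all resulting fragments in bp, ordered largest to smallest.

6857, 1665, 1096, 725 bp

Circular molecule, 4 cuts → 4 fragments:
  5796 − 4131 = 1665 bp
  6892 − 5796 = 1096 bp
  7617 − 6892 = 725 bp
  wrap: 10343 − 7617 + 4131 = 6857 bp
Sorted largest to smallest: 6857, 1665, 1096, 725 bp.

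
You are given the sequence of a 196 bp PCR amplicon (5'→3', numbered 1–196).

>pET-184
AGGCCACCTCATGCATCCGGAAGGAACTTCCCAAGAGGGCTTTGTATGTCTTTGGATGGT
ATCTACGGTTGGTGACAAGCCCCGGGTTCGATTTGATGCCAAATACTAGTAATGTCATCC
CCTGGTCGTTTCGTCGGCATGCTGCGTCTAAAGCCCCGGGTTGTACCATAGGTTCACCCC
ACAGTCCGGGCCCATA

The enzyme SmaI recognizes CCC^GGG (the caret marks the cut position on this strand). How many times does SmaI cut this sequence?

CCCGGG occurs starting at positions 81, 155.
SmaI cuts at 2 sites.

2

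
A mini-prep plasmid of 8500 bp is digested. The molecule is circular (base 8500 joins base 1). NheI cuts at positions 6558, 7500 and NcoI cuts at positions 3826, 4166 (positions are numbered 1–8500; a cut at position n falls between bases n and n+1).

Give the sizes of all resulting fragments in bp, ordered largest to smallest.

4826, 2392, 942, 340 bp

Combined cut positions (sorted): 3826, 4166, 6558, 7500.
Circular molecule, 4 cuts → 4 fragments:
  4166 − 3826 = 340 bp
  6558 − 4166 = 2392 bp
  7500 − 6558 = 942 bp
  wrap: 8500 − 7500 + 3826 = 4826 bp
Sorted largest to smallest: 4826, 2392, 942, 340 bp.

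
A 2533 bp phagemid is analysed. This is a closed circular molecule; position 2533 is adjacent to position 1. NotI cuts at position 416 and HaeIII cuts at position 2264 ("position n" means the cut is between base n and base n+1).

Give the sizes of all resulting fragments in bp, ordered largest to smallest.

Combined cut positions (sorted): 416, 2264.
Circular molecule, 2 cuts → 2 fragments:
  2264 − 416 = 1848 bp
  wrap: 2533 − 2264 + 416 = 685 bp
Sorted largest to smallest: 1848, 685 bp.

1848, 685 bp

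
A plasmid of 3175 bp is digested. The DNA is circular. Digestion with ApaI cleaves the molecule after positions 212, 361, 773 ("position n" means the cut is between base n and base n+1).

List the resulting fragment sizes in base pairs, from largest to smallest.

2614, 412, 149 bp

Circular molecule, 3 cuts → 3 fragments:
  361 − 212 = 149 bp
  773 − 361 = 412 bp
  wrap: 3175 − 773 + 212 = 2614 bp
Sorted largest to smallest: 2614, 412, 149 bp.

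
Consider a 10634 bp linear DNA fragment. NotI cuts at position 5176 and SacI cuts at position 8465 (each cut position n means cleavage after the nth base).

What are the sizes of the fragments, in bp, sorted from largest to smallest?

5176, 3289, 2169 bp

Combined cut positions (sorted): 5176, 8465.
Linear molecule, 2 cuts → 3 fragments:
  5176 − 0 = 5176 bp
  8465 − 5176 = 3289 bp
  10634 − 8465 = 2169 bp
Sorted largest to smallest: 5176, 3289, 2169 bp.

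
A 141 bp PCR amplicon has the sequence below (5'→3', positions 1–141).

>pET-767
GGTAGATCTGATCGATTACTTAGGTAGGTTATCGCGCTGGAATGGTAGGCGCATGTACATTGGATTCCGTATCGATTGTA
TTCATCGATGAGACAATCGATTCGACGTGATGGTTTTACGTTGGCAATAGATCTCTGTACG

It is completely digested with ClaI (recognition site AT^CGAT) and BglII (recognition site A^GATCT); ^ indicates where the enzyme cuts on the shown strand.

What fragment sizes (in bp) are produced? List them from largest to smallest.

ClaI sites (ATCGAT) start at positions 11, 71, 84, 96.
ClaI cuts after base 2 of each site, so after positions 12, 72, 85, 97.
BglII sites (AGATCT) start at positions 4, 129.
BglII cuts after the first base of each site, so after positions 4, 129.
Combined cut positions: 4, 12, 72, 85, 97, 129.
Linear molecule, 6 cuts → 7 fragments:
  1–4 → 4 bp
  5–12 → 8 bp
  13–72 → 60 bp
  73–85 → 13 bp
  86–97 → 12 bp
  98–129 → 32 bp
  130–141 → 12 bp
Sorted largest to smallest: 60, 32, 13, 12, 12, 8, 4 bp.

60, 32, 13, 12, 12, 8, 4 bp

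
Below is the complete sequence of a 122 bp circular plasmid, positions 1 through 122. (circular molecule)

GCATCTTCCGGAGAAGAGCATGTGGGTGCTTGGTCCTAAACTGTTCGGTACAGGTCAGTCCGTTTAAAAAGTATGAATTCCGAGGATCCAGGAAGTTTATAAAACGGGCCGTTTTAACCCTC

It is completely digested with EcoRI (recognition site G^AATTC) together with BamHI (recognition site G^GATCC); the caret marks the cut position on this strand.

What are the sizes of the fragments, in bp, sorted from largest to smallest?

The EcoRI site (GAATTC) starts at position 75.
EcoRI cuts after the first base of each site, so after position 75.
The BamHI site (GGATCC) starts at position 84.
BamHI cuts after the first base of each site, so after position 84.
Combined cut positions: 75, 84.
Circular molecule, 2 cuts → 2 fragments:
  76–84 → 9 bp
  85–122 then 1–75 → 38 + 75 = 113 bp
Sorted largest to smallest: 113, 9 bp.

113, 9 bp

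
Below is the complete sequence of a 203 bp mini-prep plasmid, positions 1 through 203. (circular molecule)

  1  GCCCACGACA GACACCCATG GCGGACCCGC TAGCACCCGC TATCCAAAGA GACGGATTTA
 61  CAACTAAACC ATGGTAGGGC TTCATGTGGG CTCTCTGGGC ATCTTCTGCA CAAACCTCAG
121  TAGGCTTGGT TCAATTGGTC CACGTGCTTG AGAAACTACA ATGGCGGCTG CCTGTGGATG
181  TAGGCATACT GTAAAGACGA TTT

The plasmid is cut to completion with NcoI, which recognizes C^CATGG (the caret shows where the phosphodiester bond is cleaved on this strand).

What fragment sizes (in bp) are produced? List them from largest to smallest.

150, 53 bp

NcoI sites (CCATGG) start at positions 16, 69.
NcoI cuts after the first base of each site, so after positions 16, 69.
Circular molecule, 2 cuts → 2 fragments:
  17–69 → 53 bp
  70–203 then 1–16 → 134 + 16 = 150 bp
Sorted largest to smallest: 150, 53 bp.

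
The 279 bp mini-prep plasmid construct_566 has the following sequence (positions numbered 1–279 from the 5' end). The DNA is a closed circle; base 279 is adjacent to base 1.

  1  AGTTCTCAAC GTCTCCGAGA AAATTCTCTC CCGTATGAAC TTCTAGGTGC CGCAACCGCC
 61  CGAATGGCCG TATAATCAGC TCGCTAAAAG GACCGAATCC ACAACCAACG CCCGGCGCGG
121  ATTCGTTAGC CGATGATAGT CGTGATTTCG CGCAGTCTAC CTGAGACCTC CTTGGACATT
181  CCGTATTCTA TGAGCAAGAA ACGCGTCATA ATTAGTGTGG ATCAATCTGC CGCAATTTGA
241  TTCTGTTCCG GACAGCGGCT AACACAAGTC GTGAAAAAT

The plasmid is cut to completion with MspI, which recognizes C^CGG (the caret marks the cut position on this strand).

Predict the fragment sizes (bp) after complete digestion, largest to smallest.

MspI sites (CCGG) start at positions 112, 248.
MspI cuts after the first base of each site, so after positions 112, 248.
Circular molecule, 2 cuts → 2 fragments:
  113–248 → 136 bp
  249–279 then 1–112 → 31 + 112 = 143 bp
Sorted largest to smallest: 143, 136 bp.

143, 136 bp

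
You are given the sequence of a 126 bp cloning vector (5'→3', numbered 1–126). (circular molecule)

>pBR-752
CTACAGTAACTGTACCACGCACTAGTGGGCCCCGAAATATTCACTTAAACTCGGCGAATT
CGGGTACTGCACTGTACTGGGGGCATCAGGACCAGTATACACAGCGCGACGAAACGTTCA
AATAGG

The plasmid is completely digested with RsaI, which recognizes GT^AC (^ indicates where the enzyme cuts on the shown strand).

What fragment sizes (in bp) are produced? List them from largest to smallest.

64, 52, 10 bp

RsaI sites (GTAC) start at positions 12, 64, 74.
RsaI cuts after base 2 of each site, so after positions 13, 65, 75.
Circular molecule, 3 cuts → 3 fragments:
  14–65 → 52 bp
  66–75 → 10 bp
  76–126 then 1–13 → 51 + 13 = 64 bp
Sorted largest to smallest: 64, 52, 10 bp.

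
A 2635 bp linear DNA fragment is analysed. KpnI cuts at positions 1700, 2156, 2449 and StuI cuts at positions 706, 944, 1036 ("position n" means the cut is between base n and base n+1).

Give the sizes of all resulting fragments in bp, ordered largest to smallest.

Combined cut positions (sorted): 706, 944, 1036, 1700, 2156, 2449.
Linear molecule, 6 cuts → 7 fragments:
  706 − 0 = 706 bp
  944 − 706 = 238 bp
  1036 − 944 = 92 bp
  1700 − 1036 = 664 bp
  2156 − 1700 = 456 bp
  2449 − 2156 = 293 bp
  2635 − 2449 = 186 bp
Sorted largest to smallest: 706, 664, 456, 293, 238, 186, 92 bp.

706, 664, 456, 293, 238, 186, 92 bp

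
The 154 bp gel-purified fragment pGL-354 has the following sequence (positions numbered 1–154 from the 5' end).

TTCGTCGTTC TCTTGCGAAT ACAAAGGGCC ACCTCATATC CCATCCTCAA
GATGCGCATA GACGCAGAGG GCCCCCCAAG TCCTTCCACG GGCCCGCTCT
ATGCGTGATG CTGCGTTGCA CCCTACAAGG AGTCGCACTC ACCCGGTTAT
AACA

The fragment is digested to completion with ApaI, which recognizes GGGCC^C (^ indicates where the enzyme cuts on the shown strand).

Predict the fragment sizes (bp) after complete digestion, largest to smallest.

ApaI sites (GGGCCC) start at positions 69, 90.
ApaI cuts after base 5 of each site (before the last base), so after positions 73, 94.
Linear molecule, 2 cuts → 3 fragments:
  1–73 → 73 bp
  74–94 → 21 bp
  95–154 → 60 bp
Sorted largest to smallest: 73, 60, 21 bp.

73, 60, 21 bp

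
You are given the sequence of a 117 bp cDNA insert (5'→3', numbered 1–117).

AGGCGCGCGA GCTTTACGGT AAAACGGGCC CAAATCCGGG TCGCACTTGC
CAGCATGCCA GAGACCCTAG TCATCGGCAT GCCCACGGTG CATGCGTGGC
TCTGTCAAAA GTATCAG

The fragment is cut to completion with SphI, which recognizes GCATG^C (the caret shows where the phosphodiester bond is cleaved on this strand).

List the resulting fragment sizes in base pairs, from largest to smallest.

SphI sites (GCATGC) start at positions 53, 77, 90.
SphI cuts after base 5 of each site (before the last base), so after positions 57, 81, 94.
Linear molecule, 3 cuts → 4 fragments:
  1–57 → 57 bp
  58–81 → 24 bp
  82–94 → 13 bp
  95–117 → 23 bp
Sorted largest to smallest: 57, 24, 23, 13 bp.

57, 24, 23, 13 bp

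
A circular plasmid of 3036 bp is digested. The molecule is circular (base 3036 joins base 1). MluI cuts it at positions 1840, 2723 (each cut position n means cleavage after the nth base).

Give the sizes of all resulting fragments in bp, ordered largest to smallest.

2153, 883 bp

Circular molecule, 2 cuts → 2 fragments:
  2723 − 1840 = 883 bp
  wrap: 3036 − 2723 + 1840 = 2153 bp
Sorted largest to smallest: 2153, 883 bp.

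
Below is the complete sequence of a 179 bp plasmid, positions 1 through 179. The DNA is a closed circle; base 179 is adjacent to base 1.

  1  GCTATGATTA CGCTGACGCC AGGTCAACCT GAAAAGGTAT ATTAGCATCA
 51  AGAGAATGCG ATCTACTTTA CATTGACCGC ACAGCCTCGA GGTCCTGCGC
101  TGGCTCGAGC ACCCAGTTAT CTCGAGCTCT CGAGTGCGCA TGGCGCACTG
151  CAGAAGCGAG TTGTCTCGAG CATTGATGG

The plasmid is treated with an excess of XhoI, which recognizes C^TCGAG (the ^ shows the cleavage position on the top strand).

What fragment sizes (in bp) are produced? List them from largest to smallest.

XhoI sites (CTCGAG) start at positions 86, 104, 121, 129, 165.
XhoI cuts after the first base of each site, so after positions 86, 104, 121, 129, 165.
Circular molecule, 5 cuts → 5 fragments:
  87–104 → 18 bp
  105–121 → 17 bp
  122–129 → 8 bp
  130–165 → 36 bp
  166–179 then 1–86 → 14 + 86 = 100 bp
Sorted largest to smallest: 100, 36, 18, 17, 8 bp.

100, 36, 18, 17, 8 bp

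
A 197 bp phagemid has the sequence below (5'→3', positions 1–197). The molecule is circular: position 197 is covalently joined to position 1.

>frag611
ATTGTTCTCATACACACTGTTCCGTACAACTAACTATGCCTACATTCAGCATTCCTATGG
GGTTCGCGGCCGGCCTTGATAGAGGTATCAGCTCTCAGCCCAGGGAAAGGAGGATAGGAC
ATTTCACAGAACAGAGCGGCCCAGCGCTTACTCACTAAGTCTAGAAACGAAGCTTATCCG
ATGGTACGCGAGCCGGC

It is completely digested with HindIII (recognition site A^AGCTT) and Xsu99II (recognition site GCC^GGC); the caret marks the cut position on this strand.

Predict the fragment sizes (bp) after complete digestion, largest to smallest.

The HindIII site (AAGCTT) starts at position 170.
HindIII cuts after the first base of each site, so after position 170.
Xsu99II sites (GCCGGC) start at positions 69, 192.
Xsu99II cuts after base 3 of each site, so after positions 71, 194.
Combined cut positions: 71, 170, 194.
Circular molecule, 3 cuts → 3 fragments:
  72–170 → 99 bp
  171–194 → 24 bp
  195–197 then 1–71 → 3 + 71 = 74 bp
Sorted largest to smallest: 99, 74, 24 bp.

99, 74, 24 bp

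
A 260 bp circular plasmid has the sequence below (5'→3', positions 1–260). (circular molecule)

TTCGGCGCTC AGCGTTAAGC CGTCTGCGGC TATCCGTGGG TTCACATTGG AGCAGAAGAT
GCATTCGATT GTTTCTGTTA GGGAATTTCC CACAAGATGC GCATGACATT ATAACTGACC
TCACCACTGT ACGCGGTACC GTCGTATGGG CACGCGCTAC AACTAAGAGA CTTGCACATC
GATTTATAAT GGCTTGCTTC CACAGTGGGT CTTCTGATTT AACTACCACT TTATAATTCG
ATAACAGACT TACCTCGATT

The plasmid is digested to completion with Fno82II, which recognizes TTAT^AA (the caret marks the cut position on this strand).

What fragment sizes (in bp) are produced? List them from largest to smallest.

Fno82II sites (TTATAA) start at positions 109, 184, 231.
Fno82II cuts after base 4 of each site, so after positions 112, 187, 234.
Circular molecule, 3 cuts → 3 fragments:
  113–187 → 75 bp
  188–234 → 47 bp
  235–260 then 1–112 → 26 + 112 = 138 bp
Sorted largest to smallest: 138, 75, 47 bp.

138, 75, 47 bp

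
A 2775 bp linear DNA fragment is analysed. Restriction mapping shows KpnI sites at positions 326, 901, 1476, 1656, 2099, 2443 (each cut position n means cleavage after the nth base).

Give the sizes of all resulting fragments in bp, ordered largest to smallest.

575, 575, 443, 344, 332, 326, 180 bp

Linear molecule, 6 cuts → 7 fragments:
  326 − 0 = 326 bp
  901 − 326 = 575 bp
  1476 − 901 = 575 bp
  1656 − 1476 = 180 bp
  2099 − 1656 = 443 bp
  2443 − 2099 = 344 bp
  2775 − 2443 = 332 bp
Sorted largest to smallest: 575, 575, 443, 344, 332, 326, 180 bp.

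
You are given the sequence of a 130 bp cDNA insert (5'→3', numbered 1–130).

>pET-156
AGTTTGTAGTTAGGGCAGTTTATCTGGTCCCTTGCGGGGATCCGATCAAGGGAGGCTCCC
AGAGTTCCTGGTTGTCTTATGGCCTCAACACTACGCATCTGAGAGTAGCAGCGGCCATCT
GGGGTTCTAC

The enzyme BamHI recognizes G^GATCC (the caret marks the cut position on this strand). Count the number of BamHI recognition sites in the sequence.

GGATCC occurs starting at position 38.
BamHI cuts at 1 site.

1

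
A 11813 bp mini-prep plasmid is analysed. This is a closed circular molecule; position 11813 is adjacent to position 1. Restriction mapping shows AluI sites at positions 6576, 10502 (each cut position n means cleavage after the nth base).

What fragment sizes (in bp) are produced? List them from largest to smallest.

7887, 3926 bp

Circular molecule, 2 cuts → 2 fragments:
  10502 − 6576 = 3926 bp
  wrap: 11813 − 10502 + 6576 = 7887 bp
Sorted largest to smallest: 7887, 3926 bp.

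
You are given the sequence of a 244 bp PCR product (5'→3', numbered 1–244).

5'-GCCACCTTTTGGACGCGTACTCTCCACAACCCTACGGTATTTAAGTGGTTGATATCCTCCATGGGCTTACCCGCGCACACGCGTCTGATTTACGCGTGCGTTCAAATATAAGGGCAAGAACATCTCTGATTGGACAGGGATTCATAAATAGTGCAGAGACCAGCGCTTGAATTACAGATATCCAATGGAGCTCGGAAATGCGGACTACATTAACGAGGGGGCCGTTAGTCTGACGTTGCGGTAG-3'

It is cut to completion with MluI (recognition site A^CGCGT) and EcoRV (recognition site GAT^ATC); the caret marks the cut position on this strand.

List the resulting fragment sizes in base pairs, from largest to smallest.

MluI sites (ACGCGT) start at positions 13, 79, 92.
MluI cuts after the first base of each site, so after positions 13, 79, 92.
EcoRV sites (GATATC) start at positions 51, 177.
EcoRV cuts after base 3 of each site, so after positions 53, 179.
Combined cut positions: 13, 53, 79, 92, 179.
Linear molecule, 5 cuts → 6 fragments:
  1–13 → 13 bp
  14–53 → 40 bp
  54–79 → 26 bp
  80–92 → 13 bp
  93–179 → 87 bp
  180–244 → 65 bp
Sorted largest to smallest: 87, 65, 40, 26, 13, 13 bp.

87, 65, 40, 26, 13, 13 bp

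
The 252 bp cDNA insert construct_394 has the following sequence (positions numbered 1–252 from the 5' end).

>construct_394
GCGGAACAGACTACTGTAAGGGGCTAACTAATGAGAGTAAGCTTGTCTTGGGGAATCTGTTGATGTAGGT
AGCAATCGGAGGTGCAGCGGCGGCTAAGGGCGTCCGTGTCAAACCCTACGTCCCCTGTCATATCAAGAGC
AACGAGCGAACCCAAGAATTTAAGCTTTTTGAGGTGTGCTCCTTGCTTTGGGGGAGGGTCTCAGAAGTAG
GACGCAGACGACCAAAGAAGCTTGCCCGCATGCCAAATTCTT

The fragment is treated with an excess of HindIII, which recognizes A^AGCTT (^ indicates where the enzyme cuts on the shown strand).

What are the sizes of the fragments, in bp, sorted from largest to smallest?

HindIII sites (AAGCTT) start at positions 39, 162, 228.
HindIII cuts after the first base of each site, so after positions 39, 162, 228.
Linear molecule, 3 cuts → 4 fragments:
  1–39 → 39 bp
  40–162 → 123 bp
  163–228 → 66 bp
  229–252 → 24 bp
Sorted largest to smallest: 123, 66, 39, 24 bp.

123, 66, 39, 24 bp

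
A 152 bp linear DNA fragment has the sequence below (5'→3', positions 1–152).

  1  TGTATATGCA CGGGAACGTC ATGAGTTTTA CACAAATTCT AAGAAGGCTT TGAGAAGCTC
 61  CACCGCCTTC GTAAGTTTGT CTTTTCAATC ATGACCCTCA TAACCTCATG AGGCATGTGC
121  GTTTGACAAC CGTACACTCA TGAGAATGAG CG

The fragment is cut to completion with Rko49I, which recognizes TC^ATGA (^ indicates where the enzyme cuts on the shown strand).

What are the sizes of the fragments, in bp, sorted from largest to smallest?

70, 32, 20, 17, 13 bp

Rko49I sites (TCATGA) start at positions 19, 89, 106, 138.
Rko49I cuts after base 2 of each site, so after positions 20, 90, 107, 139.
Linear molecule, 4 cuts → 5 fragments:
  1–20 → 20 bp
  21–90 → 70 bp
  91–107 → 17 bp
  108–139 → 32 bp
  140–152 → 13 bp
Sorted largest to smallest: 70, 32, 20, 17, 13 bp.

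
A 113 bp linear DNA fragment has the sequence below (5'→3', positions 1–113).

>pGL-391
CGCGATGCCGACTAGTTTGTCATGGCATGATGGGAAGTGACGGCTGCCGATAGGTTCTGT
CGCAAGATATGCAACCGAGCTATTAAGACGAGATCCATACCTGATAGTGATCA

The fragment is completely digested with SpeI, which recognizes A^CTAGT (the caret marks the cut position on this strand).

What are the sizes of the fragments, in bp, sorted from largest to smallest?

The SpeI site (ACTAGT) starts at position 11.
SpeI cuts after the first base of each site, so after position 11.
Linear molecule, 1 cut → 2 fragments:
  1–11 → 11 bp
  12–113 → 102 bp
Sorted largest to smallest: 102, 11 bp.

102, 11 bp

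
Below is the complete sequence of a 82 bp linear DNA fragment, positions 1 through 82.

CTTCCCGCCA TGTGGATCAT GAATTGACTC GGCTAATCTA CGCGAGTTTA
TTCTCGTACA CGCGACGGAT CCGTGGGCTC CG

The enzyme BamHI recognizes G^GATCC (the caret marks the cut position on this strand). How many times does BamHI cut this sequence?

1

GGATCC occurs starting at position 67.
BamHI cuts at 1 site.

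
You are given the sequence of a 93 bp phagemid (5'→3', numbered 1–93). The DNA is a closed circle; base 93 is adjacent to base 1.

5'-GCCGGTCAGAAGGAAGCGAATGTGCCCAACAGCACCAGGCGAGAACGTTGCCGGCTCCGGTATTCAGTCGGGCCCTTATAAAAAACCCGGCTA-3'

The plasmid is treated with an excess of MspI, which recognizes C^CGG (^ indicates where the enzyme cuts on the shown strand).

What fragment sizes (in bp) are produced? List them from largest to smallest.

MspI sites (CCGG) start at positions 2, 51, 57, 87.
MspI cuts after the first base of each site, so after positions 2, 51, 57, 87.
Circular molecule, 4 cuts → 4 fragments:
  3–51 → 49 bp
  52–57 → 6 bp
  58–87 → 30 bp
  88–93 then 1–2 → 6 + 2 = 8 bp
Sorted largest to smallest: 49, 30, 8, 6 bp.

49, 30, 8, 6 bp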